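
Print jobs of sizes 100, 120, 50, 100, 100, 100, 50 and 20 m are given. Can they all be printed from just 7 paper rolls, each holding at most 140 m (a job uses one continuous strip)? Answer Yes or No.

A valid assignment using 6 paper rolls:
  roll 1: 120 + 20 = 140
  roll 2: 100 = 100
  roll 3: 100 = 100
  roll 4: 100 = 100
  roll 5: 100 = 100
  roll 6: 50 + 50 = 100
That uses only 6 ≤ 7, so 7 paper rolls are enough.

Yes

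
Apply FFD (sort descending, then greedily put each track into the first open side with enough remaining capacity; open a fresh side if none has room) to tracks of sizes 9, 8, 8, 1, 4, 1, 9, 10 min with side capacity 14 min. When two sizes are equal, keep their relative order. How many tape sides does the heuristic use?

Sorted descending: 10, 9, 9, 8, 8, 4, 1, 1.
  10 → side 1 (new)  [load 10/14]
  9 → side 2 (new)  [load 9/14]
  9 → side 3 (new)  [load 9/14]
  8 → side 4 (new)  [load 8/14]
  8 → side 5 (new)  [load 8/14]
  4 → side 1  [load 14/14]
  1 → side 2  [load 10/14]
  1 → side 2  [load 11/14]
5 tape sides opened.

5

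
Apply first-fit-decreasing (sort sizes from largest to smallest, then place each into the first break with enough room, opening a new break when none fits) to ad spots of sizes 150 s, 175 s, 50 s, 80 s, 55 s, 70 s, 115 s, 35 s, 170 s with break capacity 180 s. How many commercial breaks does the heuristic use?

6

Sorted descending: 175, 170, 150, 115, 80, 70, 55, 50, 35.
  175 → break 1 (new)  [load 175/180]
  170 → break 2 (new)  [load 170/180]
  150 → break 3 (new)  [load 150/180]
  115 → break 4 (new)  [load 115/180]
  80 → break 5 (new)  [load 80/180]
  70 → break 5  [load 150/180]
  55 → break 4  [load 170/180]
  50 → break 6 (new)  [load 50/180]
  35 → break 6  [load 85/180]
6 commercial breaks opened.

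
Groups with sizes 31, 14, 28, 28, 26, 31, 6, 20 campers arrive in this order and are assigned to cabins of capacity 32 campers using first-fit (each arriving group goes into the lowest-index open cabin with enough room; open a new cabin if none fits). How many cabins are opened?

7

  31 → cabin 1 (new)  [load 31/32]
  14 → cabin 2 (new)  [load 14/32]
  28 → cabin 3 (new)  [load 28/32]
  28 → cabin 4 (new)  [load 28/32]
  26 → cabin 5 (new)  [load 26/32]
  31 → cabin 6 (new)  [load 31/32]
  6 → cabin 2  [load 20/32]
  20 → cabin 7 (new)  [load 20/32]
7 cabins opened.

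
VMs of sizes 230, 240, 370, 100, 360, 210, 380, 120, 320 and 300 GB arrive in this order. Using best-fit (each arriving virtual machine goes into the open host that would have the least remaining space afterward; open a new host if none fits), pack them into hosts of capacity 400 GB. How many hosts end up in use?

  230 → host 1 (new)  [load 230/400]
  240 → host 2 (new)  [load 240/400]
  370 → host 3 (new)  [load 370/400]
  100 → host 2  [load 340/400]
  360 → host 4 (new)  [load 360/400]
  210 → host 5 (new)  [load 210/400]
  380 → host 6 (new)  [load 380/400]
  120 → host 1  [load 350/400]
  320 → host 7 (new)  [load 320/400]
  300 → host 8 (new)  [load 300/400]
8 hosts opened.

8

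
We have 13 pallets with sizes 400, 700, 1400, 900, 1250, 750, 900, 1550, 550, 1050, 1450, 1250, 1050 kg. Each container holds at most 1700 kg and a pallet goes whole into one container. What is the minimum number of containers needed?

9

Total = 1550 + 1450 + 1400 + 1250 + 1250 + 1050 + 1050 + 900 + 900 + 750 + 700 + 550 + 400 = 13200 kg.
Lower bound: ⌈13200/1700⌉ = 8 containers.
Also, 9 pallets each exceed 850 kg, and no two of those can share a container, so at least 9 containers are needed.
A packing using 9 containers:
  container 1: 1550 = 1550
  container 2: 1450 = 1450
  container 3: 1400 = 1400
  container 4: 1250 + 400 = 1650
  container 5: 1250 = 1250
  container 6: 1050 + 550 = 1600
  container 7: 1050 = 1050
  container 8: 900 + 750 = 1650
  container 9: 900 + 700 = 1600
This matches the lower bound, so 9 is optimal.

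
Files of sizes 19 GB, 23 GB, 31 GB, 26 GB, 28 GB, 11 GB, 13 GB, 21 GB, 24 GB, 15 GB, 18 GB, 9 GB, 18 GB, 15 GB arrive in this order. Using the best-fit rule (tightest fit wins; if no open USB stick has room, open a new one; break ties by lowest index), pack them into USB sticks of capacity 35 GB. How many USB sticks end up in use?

9

  19 → USB stick 1 (new)  [load 19/35]
  23 → USB stick 2 (new)  [load 23/35]
  31 → USB stick 3 (new)  [load 31/35]
  26 → USB stick 4 (new)  [load 26/35]
  28 → USB stick 5 (new)  [load 28/35]
  11 → USB stick 2  [load 34/35]
  13 → USB stick 1  [load 32/35]
  21 → USB stick 6 (new)  [load 21/35]
  24 → USB stick 7 (new)  [load 24/35]
  15 → USB stick 8 (new)  [load 15/35]
  18 → USB stick 8  [load 33/35]
  9 → USB stick 4  [load 35/35]
  18 → USB stick 9 (new)  [load 18/35]
  15 → USB stick 9  [load 33/35]
9 USB sticks opened.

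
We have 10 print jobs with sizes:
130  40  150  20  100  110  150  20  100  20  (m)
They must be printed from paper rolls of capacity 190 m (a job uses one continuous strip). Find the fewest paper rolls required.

6

Total = 150 + 150 + 130 + 110 + 100 + 100 + 40 + 20 + 20 + 20 = 840 m.
Lower bound: ⌈840/190⌉ = 5 paper rolls.
Also, 6 print jobs each exceed 95 m, and no two of those can share a roll, so at least 6 paper rolls are needed.
A packing using 6 paper rolls:
  roll 1: 150 + 40 = 190
  roll 2: 150 + 20 + 20 = 190
  roll 3: 130 + 20 = 150
  roll 4: 110 = 110
  roll 5: 100 = 100
  roll 6: 100 = 100
This matches the lower bound, so 6 is optimal.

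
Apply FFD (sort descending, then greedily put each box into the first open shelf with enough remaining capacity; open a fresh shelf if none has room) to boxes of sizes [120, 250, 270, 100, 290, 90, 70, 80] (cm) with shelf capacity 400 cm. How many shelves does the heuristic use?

Sorted descending: 290, 270, 250, 120, 100, 90, 80, 70.
  290 → shelf 1 (new)  [load 290/400]
  270 → shelf 2 (new)  [load 270/400]
  250 → shelf 3 (new)  [load 250/400]
  120 → shelf 2  [load 390/400]
  100 → shelf 1  [load 390/400]
  90 → shelf 3  [load 340/400]
  80 → shelf 4 (new)  [load 80/400]
  70 → shelf 4  [load 150/400]
4 shelves opened.

4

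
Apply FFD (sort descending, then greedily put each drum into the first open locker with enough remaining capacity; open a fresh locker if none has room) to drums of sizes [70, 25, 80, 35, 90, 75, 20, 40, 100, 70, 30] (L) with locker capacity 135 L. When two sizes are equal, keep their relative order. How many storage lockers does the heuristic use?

Sorted descending: 100, 90, 80, 75, 70, 70, 40, 35, 30, 25, 20.
  100 → locker 1 (new)  [load 100/135]
  90 → locker 2 (new)  [load 90/135]
  80 → locker 3 (new)  [load 80/135]
  75 → locker 4 (new)  [load 75/135]
  70 → locker 5 (new)  [load 70/135]
  70 → locker 6 (new)  [load 70/135]
  40 → locker 2  [load 130/135]
  35 → locker 1  [load 135/135]
  30 → locker 3  [load 110/135]
  25 → locker 3  [load 135/135]
  20 → locker 4  [load 95/135]
6 storage lockers opened.

6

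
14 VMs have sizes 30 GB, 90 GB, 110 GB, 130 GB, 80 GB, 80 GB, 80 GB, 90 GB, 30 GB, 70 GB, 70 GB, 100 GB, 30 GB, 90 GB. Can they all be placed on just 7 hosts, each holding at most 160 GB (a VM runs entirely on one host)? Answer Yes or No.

Total = 1080 GB; ⌈1080/160⌉ = 7.
The bound of 7 does not rule out 7, but exhaustive search shows no assignment into 7 hosts of capacity 160 GB exists — the minimum is 8.

No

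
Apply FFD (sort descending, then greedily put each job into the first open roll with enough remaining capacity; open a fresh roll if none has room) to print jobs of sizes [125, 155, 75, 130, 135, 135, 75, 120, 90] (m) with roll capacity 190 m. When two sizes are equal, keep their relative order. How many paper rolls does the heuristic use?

8

Sorted descending: 155, 135, 135, 130, 125, 120, 90, 75, 75.
  155 → roll 1 (new)  [load 155/190]
  135 → roll 2 (new)  [load 135/190]
  135 → roll 3 (new)  [load 135/190]
  130 → roll 4 (new)  [load 130/190]
  125 → roll 5 (new)  [load 125/190]
  120 → roll 6 (new)  [load 120/190]
  90 → roll 7 (new)  [load 90/190]
  75 → roll 7  [load 165/190]
  75 → roll 8 (new)  [load 75/190]
8 paper rolls opened.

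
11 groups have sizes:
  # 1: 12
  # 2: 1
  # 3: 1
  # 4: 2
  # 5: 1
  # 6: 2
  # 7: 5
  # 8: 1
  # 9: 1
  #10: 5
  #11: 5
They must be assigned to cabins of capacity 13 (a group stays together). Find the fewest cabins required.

Total = 12 + 5 + 5 + 5 + 2 + 2 + 1 + 1 + 1 + 1 + 1 = 36.
Lower bound: ⌈36/13⌉ = 3 cabins.
A packing using 3 cabins:
  cabin 1: 12 + 1 = 13
  cabin 2: 5 + 5 + 2 + 1 = 13
  cabin 3: 5 + 2 + 1 + 1 + 1 = 10
This matches the lower bound, so 3 is optimal.

3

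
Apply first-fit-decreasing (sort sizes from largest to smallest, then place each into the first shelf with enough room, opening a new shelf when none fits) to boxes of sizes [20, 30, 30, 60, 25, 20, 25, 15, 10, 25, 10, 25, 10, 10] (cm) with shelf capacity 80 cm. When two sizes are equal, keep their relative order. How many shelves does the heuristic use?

4

Sorted descending: 60, 30, 30, 25, 25, 25, 25, 20, 20, 15, 10, 10, 10, 10.
  60 → shelf 1 (new)  [load 60/80]
  30 → shelf 2 (new)  [load 30/80]
  30 → shelf 2  [load 60/80]
  25 → shelf 3 (new)  [load 25/80]
  25 → shelf 3  [load 50/80]
  25 → shelf 3  [load 75/80]
  25 → shelf 4 (new)  [load 25/80]
  20 → shelf 1  [load 80/80]
  20 → shelf 2  [load 80/80]
  15 → shelf 4  [load 40/80]
  10 → shelf 4  [load 50/80]
  10 → shelf 4  [load 60/80]
  10 → shelf 4  [load 70/80]
  10 → shelf 4  [load 80/80]
4 shelves opened.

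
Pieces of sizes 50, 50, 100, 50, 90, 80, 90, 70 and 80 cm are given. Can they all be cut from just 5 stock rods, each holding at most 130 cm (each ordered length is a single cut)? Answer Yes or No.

Total = 660 cm; ⌈660/130⌉ = 6.
At least 6 stock rods are required, but only 5 are allowed.

No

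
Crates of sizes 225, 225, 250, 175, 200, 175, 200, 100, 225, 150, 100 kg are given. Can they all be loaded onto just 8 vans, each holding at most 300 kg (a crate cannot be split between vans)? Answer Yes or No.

No

Total = 2025 kg; ⌈2025/300⌉ = 7.
8 crates each exceed half the capacity and cannot share a van, forcing at least 8 vans.
The bound of 8 does not rule out 8, but exhaustive search shows no assignment into 8 vans of capacity 300 kg exists — the minimum is 9.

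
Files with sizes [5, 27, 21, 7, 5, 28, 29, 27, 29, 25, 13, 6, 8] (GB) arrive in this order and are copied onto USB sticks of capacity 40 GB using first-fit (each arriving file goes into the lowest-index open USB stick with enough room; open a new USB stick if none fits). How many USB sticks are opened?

7

  5 → USB stick 1 (new)  [load 5/40]
  27 → USB stick 1  [load 32/40]
  21 → USB stick 2 (new)  [load 21/40]
  7 → USB stick 1  [load 39/40]
  5 → USB stick 2  [load 26/40]
  28 → USB stick 3 (new)  [load 28/40]
  29 → USB stick 4 (new)  [load 29/40]
  27 → USB stick 5 (new)  [load 27/40]
  29 → USB stick 6 (new)  [load 29/40]
  25 → USB stick 7 (new)  [load 25/40]
  13 → USB stick 2  [load 39/40]
  6 → USB stick 3  [load 34/40]
  8 → USB stick 4  [load 37/40]
7 USB sticks opened.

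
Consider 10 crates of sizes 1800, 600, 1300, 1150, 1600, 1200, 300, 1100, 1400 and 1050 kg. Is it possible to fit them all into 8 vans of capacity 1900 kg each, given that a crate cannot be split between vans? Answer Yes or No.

Yes

A valid assignment using 8 vans:
  van 1: 1800 = 1800
  van 2: 1600 + 300 = 1900
  van 3: 1400 = 1400
  van 4: 1300 + 600 = 1900
  van 5: 1200 = 1200
  van 6: 1150 = 1150
  van 7: 1100 = 1100
  van 8: 1050 = 1050
Every load is within 1900 kg, so 8 vans suffice.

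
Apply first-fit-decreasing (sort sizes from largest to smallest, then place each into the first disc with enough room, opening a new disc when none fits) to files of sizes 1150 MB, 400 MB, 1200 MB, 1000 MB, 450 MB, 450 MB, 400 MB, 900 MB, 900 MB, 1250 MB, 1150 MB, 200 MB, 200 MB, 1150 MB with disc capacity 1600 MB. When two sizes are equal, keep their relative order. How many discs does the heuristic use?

Sorted descending: 1250, 1200, 1150, 1150, 1150, 1000, 900, 900, 450, 450, 400, 400, 200, 200.
  1250 → disc 1 (new)  [load 1250/1600]
  1200 → disc 2 (new)  [load 1200/1600]
  1150 → disc 3 (new)  [load 1150/1600]
  1150 → disc 4 (new)  [load 1150/1600]
  1150 → disc 5 (new)  [load 1150/1600]
  1000 → disc 6 (new)  [load 1000/1600]
  900 → disc 7 (new)  [load 900/1600]
  900 → disc 8 (new)  [load 900/1600]
  450 → disc 3  [load 1600/1600]
  450 → disc 4  [load 1600/1600]
  400 → disc 2  [load 1600/1600]
  400 → disc 5  [load 1550/1600]
  200 → disc 1  [load 1450/1600]
  200 → disc 6  [load 1200/1600]
8 discs opened.

8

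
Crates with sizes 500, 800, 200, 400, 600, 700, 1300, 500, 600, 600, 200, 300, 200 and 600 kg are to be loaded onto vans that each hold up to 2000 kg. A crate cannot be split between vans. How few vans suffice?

Total = 1300 + 800 + 700 + 600 + 600 + 600 + 600 + 500 + 500 + 400 + 300 + 200 + 200 + 200 = 7500 kg.
Lower bound: ⌈7500/2000⌉ = 4 vans.
A packing using 4 vans:
  van 1: 1300 + 700 = 2000
  van 2: 800 + 600 + 600 = 2000
  van 3: 600 + 600 + 500 + 300 = 2000
  van 4: 500 + 400 + 200 + 200 + 200 = 1500
This matches the lower bound, so 4 is optimal.

4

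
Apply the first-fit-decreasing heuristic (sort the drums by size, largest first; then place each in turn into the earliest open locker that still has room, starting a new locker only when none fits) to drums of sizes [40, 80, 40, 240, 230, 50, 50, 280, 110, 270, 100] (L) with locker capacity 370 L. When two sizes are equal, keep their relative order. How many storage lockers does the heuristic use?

5

Sorted descending: 280, 270, 240, 230, 110, 100, 80, 50, 50, 40, 40.
  280 → locker 1 (new)  [load 280/370]
  270 → locker 2 (new)  [load 270/370]
  240 → locker 3 (new)  [load 240/370]
  230 → locker 4 (new)  [load 230/370]
  110 → locker 3  [load 350/370]
  100 → locker 2  [load 370/370]
  80 → locker 1  [load 360/370]
  50 → locker 4  [load 280/370]
  50 → locker 4  [load 330/370]
  40 → locker 4  [load 370/370]
  40 → locker 5 (new)  [load 40/370]
5 storage lockers opened.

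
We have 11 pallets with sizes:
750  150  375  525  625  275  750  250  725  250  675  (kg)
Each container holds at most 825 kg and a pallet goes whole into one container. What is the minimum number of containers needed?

8

Total = 750 + 750 + 725 + 675 + 625 + 525 + 375 + 275 + 250 + 250 + 150 = 5350 kg.
Lower bound: ⌈5350/825⌉ = 7 containers.
A packing using 8 containers:
  container 1: 750 = 750
  container 2: 750 = 750
  container 3: 725 = 725
  container 4: 675 + 150 = 825
  container 5: 625 = 625
  container 6: 525 + 275 = 800
  container 7: 375 + 250 = 625
  container 8: 250 = 250
No arrangement into 7 containers stays within capacity, so 8 is optimal.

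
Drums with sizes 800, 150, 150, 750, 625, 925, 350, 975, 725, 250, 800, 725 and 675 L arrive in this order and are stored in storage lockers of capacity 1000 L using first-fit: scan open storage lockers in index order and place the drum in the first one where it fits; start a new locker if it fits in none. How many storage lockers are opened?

  800 → locker 1 (new)  [load 800/1000]
  150 → locker 1  [load 950/1000]
  150 → locker 2 (new)  [load 150/1000]
  750 → locker 2  [load 900/1000]
  625 → locker 3 (new)  [load 625/1000]
  925 → locker 4 (new)  [load 925/1000]
  350 → locker 3  [load 975/1000]
  975 → locker 5 (new)  [load 975/1000]
  725 → locker 6 (new)  [load 725/1000]
  250 → locker 6  [load 975/1000]
  800 → locker 7 (new)  [load 800/1000]
  725 → locker 8 (new)  [load 725/1000]
  675 → locker 9 (new)  [load 675/1000]
9 storage lockers opened.

9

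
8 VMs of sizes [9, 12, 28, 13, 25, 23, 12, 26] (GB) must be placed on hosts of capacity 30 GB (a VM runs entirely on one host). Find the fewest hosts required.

6

Total = 28 + 26 + 25 + 23 + 13 + 12 + 12 + 9 = 148 GB.
Lower bound: ⌈148/30⌉ = 5 hosts.
A packing using 6 hosts:
  host 1: 28 = 28
  host 2: 26 = 26
  host 3: 25 = 25
  host 4: 23 = 23
  host 5: 13 + 12 = 25
  host 6: 12 + 9 = 21
No arrangement into 5 hosts stays within capacity, so 6 is optimal.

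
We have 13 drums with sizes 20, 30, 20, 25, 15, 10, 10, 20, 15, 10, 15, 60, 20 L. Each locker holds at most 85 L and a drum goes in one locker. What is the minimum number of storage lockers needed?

Total = 60 + 30 + 25 + 20 + 20 + 20 + 20 + 15 + 15 + 15 + 10 + 10 + 10 = 270 L.
Lower bound: ⌈270/85⌉ = 4 storage lockers.
A packing using 4 storage lockers:
  locker 1: 60 + 25 = 85
  locker 2: 30 + 20 + 20 + 15 = 85
  locker 3: 20 + 20 + 15 + 15 + 10 = 80
  locker 4: 10 + 10 = 20
This matches the lower bound, so 4 is optimal.

4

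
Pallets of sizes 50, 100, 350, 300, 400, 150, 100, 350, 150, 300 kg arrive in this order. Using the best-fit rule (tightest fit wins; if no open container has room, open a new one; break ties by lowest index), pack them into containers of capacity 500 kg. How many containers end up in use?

5

  50 → container 1 (new)  [load 50/500]
  100 → container 1  [load 150/500]
  350 → container 1  [load 500/500]
  300 → container 2 (new)  [load 300/500]
  400 → container 3 (new)  [load 400/500]
  150 → container 2  [load 450/500]
  100 → container 3  [load 500/500]
  350 → container 4 (new)  [load 350/500]
  150 → container 4  [load 500/500]
  300 → container 5 (new)  [load 300/500]
5 containers opened.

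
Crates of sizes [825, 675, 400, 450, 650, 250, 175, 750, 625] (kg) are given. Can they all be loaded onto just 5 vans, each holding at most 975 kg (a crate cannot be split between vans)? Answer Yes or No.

No

Total = 4800 kg; ⌈4800/975⌉ = 5.
The bound of 5 does not rule out 5, but exhaustive search shows no assignment into 5 vans of capacity 975 kg exists — the minimum is 6.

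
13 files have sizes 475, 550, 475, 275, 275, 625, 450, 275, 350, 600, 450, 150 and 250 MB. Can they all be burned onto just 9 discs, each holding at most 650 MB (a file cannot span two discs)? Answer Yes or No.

Total = 5200 MB; ⌈5200/650⌉ = 8.
The bound of 8 does not rule out 9, but exhaustive search shows no assignment into 9 discs of capacity 650 MB exists — the minimum is 10.

No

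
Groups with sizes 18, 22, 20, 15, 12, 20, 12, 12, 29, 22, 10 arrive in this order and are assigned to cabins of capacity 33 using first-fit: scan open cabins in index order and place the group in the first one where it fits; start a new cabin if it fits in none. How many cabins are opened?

7

  18 → cabin 1 (new)  [load 18/33]
  22 → cabin 2 (new)  [load 22/33]
  20 → cabin 3 (new)  [load 20/33]
  15 → cabin 1  [load 33/33]
  12 → cabin 3  [load 32/33]
  20 → cabin 4 (new)  [load 20/33]
  12 → cabin 4  [load 32/33]
  12 → cabin 5 (new)  [load 12/33]
  29 → cabin 6 (new)  [load 29/33]
  22 → cabin 7 (new)  [load 22/33]
  10 → cabin 2  [load 32/33]
7 cabins opened.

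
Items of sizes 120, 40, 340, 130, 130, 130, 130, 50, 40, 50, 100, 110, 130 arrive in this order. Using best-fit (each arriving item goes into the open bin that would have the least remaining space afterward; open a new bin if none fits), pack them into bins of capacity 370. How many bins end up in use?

5

  120 → bin 1 (new)  [load 120/370]
  40 → bin 1  [load 160/370]
  340 → bin 2 (new)  [load 340/370]
  130 → bin 1  [load 290/370]
  130 → bin 3 (new)  [load 130/370]
  130 → bin 3  [load 260/370]
  130 → bin 4 (new)  [load 130/370]
  50 → bin 1  [load 340/370]
  40 → bin 3  [load 300/370]
  50 → bin 3  [load 350/370]
  100 → bin 4  [load 230/370]
  110 → bin 4  [load 340/370]
  130 → bin 5 (new)  [load 130/370]
5 bins opened.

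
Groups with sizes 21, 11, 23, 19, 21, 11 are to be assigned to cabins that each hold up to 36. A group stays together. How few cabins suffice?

Total = 23 + 21 + 21 + 19 + 11 + 11 = 106.
Lower bound: ⌈106/36⌉ = 3 cabins.
Also, 4 groups each exceed 18, and no two of those can share a cabin, so at least 4 cabins are needed.
A packing using 4 cabins:
  cabin 1: 23 + 11 = 34
  cabin 2: 21 + 11 = 32
  cabin 3: 21 = 21
  cabin 4: 19 = 19
This matches the lower bound, so 4 is optimal.

4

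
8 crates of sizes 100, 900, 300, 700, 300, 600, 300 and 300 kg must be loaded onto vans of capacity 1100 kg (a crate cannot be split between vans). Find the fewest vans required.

Total = 900 + 700 + 600 + 300 + 300 + 300 + 300 + 100 = 3500 kg.
Lower bound: ⌈3500/1100⌉ = 4 vans.
A packing using 4 vans:
  van 1: 900 + 100 = 1000
  van 2: 700 + 300 = 1000
  van 3: 600 + 300 = 900
  van 4: 300 + 300 = 600
This matches the lower bound, so 4 is optimal.

4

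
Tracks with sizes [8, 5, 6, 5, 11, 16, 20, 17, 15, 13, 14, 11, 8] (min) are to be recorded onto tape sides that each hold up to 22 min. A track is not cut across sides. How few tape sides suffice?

Total = 20 + 17 + 16 + 15 + 14 + 13 + 11 + 11 + 8 + 8 + 6 + 5 + 5 = 149 min.
Lower bound: ⌈149/22⌉ = 7 tape sides.
A packing using 7 tape sides:
  side 1: 20 = 20
  side 2: 17 + 5 = 22
  side 3: 16 + 6 = 22
  side 4: 15 + 5 = 20
  side 5: 14 + 8 = 22
  side 6: 13 + 8 = 21
  side 7: 11 + 11 = 22
This matches the lower bound, so 7 is optimal.

7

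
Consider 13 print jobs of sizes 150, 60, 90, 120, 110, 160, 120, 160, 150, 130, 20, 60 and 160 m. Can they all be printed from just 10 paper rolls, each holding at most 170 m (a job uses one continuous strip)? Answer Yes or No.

Yes

A valid assignment using 10 paper rolls:
  roll 1: 160 = 160
  roll 2: 160 = 160
  roll 3: 160 = 160
  roll 4: 150 + 20 = 170
  roll 5: 150 = 150
  roll 6: 130 = 130
  roll 7: 120 = 120
  roll 8: 120 = 120
  roll 9: 110 + 60 = 170
  roll 10: 90 + 60 = 150
Every load is within 170 m, so 10 paper rolls suffice.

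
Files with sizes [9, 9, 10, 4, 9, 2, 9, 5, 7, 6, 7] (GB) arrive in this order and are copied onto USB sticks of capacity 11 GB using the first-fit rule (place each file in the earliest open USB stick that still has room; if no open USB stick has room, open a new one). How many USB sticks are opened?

  9 → USB stick 1 (new)  [load 9/11]
  9 → USB stick 2 (new)  [load 9/11]
  10 → USB stick 3 (new)  [load 10/11]
  4 → USB stick 4 (new)  [load 4/11]
  9 → USB stick 5 (new)  [load 9/11]
  2 → USB stick 1  [load 11/11]
  9 → USB stick 6 (new)  [load 9/11]
  5 → USB stick 4  [load 9/11]
  7 → USB stick 7 (new)  [load 7/11]
  6 → USB stick 8 (new)  [load 6/11]
  7 → USB stick 9 (new)  [load 7/11]
9 USB sticks opened.

9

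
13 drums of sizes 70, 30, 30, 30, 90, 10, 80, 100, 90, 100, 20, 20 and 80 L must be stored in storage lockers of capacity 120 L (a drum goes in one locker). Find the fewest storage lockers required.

Total = 100 + 100 + 90 + 90 + 80 + 80 + 70 + 30 + 30 + 30 + 20 + 20 + 10 = 750 L.
Lower bound: ⌈750/120⌉ = 7 storage lockers.
A packing using 7 storage lockers:
  locker 1: 100 + 20 = 120
  locker 2: 100 + 20 = 120
  locker 3: 90 + 30 = 120
  locker 4: 90 + 30 = 120
  locker 5: 80 + 30 + 10 = 120
  locker 6: 80 = 80
  locker 7: 70 = 70
This matches the lower bound, so 7 is optimal.

7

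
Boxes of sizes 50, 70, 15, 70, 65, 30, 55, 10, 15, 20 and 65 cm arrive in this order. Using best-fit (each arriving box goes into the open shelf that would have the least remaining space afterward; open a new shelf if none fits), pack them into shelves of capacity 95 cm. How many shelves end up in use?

  50 → shelf 1 (new)  [load 50/95]
  70 → shelf 2 (new)  [load 70/95]
  15 → shelf 2  [load 85/95]
  70 → shelf 3 (new)  [load 70/95]
  65 → shelf 4 (new)  [load 65/95]
  30 → shelf 4  [load 95/95]
  55 → shelf 5 (new)  [load 55/95]
  10 → shelf 2  [load 95/95]
  15 → shelf 3  [load 85/95]
  20 → shelf 5  [load 75/95]
  65 → shelf 6 (new)  [load 65/95]
6 shelves opened.

6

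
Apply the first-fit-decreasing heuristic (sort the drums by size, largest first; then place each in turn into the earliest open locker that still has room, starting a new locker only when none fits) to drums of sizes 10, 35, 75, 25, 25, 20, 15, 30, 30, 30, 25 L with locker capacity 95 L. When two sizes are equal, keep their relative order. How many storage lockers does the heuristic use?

4

Sorted descending: 75, 35, 30, 30, 30, 25, 25, 25, 20, 15, 10.
  75 → locker 1 (new)  [load 75/95]
  35 → locker 2 (new)  [load 35/95]
  30 → locker 2  [load 65/95]
  30 → locker 2  [load 95/95]
  30 → locker 3 (new)  [load 30/95]
  25 → locker 3  [load 55/95]
  25 → locker 3  [load 80/95]
  25 → locker 4 (new)  [load 25/95]
  20 → locker 1  [load 95/95]
  15 → locker 3  [load 95/95]
  10 → locker 4  [load 35/95]
4 storage lockers opened.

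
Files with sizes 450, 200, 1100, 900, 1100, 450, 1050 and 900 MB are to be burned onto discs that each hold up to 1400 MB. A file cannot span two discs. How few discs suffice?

5

Total = 1100 + 1100 + 1050 + 900 + 900 + 450 + 450 + 200 = 6150 MB.
Lower bound: ⌈6150/1400⌉ = 5 discs.
A packing using 5 discs:
  disc 1: 1100 + 200 = 1300
  disc 2: 1100 = 1100
  disc 3: 1050 = 1050
  disc 4: 900 + 450 = 1350
  disc 5: 900 + 450 = 1350
This matches the lower bound, so 5 is optimal.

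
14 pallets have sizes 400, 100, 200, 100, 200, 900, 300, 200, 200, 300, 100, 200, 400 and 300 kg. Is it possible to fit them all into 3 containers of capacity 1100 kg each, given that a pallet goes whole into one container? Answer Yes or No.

No

Total = 3900 kg; ⌈3900/1100⌉ = 4.
At least 4 containers are required, but only 3 are allowed.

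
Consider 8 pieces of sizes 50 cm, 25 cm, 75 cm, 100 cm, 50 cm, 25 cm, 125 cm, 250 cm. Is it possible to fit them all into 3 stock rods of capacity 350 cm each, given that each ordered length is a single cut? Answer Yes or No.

Yes

A valid assignment using 2 stock rods:
  stock rod 1: 250 + 100 = 350
  stock rod 2: 125 + 75 + 50 + 50 + 25 + 25 = 350
That uses only 2 ≤ 3, so 3 stock rods are enough.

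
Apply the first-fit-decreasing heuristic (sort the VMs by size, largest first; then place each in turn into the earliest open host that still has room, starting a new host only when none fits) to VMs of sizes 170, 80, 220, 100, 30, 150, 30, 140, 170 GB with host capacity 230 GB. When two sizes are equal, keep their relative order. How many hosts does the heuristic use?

6

Sorted descending: 220, 170, 170, 150, 140, 100, 80, 30, 30.
  220 → host 1 (new)  [load 220/230]
  170 → host 2 (new)  [load 170/230]
  170 → host 3 (new)  [load 170/230]
  150 → host 4 (new)  [load 150/230]
  140 → host 5 (new)  [load 140/230]
  100 → host 6 (new)  [load 100/230]
  80 → host 4  [load 230/230]
  30 → host 2  [load 200/230]
  30 → host 2  [load 230/230]
6 hosts opened.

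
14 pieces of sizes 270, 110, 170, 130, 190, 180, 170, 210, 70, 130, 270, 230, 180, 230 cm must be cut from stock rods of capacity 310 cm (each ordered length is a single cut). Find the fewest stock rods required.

10

Total = 270 + 270 + 230 + 230 + 210 + 190 + 180 + 180 + 170 + 170 + 130 + 130 + 110 + 70 = 2540 cm.
Lower bound: ⌈2540/310⌉ = 9 stock rods.
Also, 10 pieces each exceed 155 cm, and no two of those can share a stock rod, so at least 10 stock rods are needed.
A packing using 10 stock rods:
  stock rod 1: 270 = 270
  stock rod 2: 270 = 270
  stock rod 3: 230 + 70 = 300
  stock rod 4: 230 = 230
  stock rod 5: 210 = 210
  stock rod 6: 190 + 110 = 300
  stock rod 7: 180 + 130 = 310
  stock rod 8: 180 + 130 = 310
  stock rod 9: 170 = 170
  stock rod 10: 170 = 170
This matches the lower bound, so 10 is optimal.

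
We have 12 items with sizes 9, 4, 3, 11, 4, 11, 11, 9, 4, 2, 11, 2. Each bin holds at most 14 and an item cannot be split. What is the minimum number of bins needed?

7

Total = 11 + 11 + 11 + 11 + 9 + 9 + 4 + 4 + 4 + 3 + 2 + 2 = 81.
Lower bound: ⌈81/14⌉ = 6 bins.
A packing using 7 bins:
  bin 1: 11 + 3 = 14
  bin 2: 11 + 2 = 13
  bin 3: 11 + 2 = 13
  bin 4: 11 = 11
  bin 5: 9 + 4 = 13
  bin 6: 9 + 4 = 13
  bin 7: 4 = 4
No arrangement into 6 bins stays within capacity, so 7 is optimal.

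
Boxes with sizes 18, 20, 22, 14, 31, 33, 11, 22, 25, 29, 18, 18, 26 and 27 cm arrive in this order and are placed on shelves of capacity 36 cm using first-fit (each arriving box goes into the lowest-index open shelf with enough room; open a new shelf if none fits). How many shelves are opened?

  18 → shelf 1 (new)  [load 18/36]
  20 → shelf 2 (new)  [load 20/36]
  22 → shelf 3 (new)  [load 22/36]
  14 → shelf 1  [load 32/36]
  31 → shelf 4 (new)  [load 31/36]
  33 → shelf 5 (new)  [load 33/36]
  11 → shelf 2  [load 31/36]
  22 → shelf 6 (new)  [load 22/36]
  25 → shelf 7 (new)  [load 25/36]
  29 → shelf 8 (new)  [load 29/36]
  18 → shelf 9 (new)  [load 18/36]
  18 → shelf 9  [load 36/36]
  26 → shelf 10 (new)  [load 26/36]
  27 → shelf 11 (new)  [load 27/36]
11 shelves opened.

11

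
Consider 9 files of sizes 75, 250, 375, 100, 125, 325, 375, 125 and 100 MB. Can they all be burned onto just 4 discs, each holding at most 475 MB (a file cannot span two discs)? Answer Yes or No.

Yes

A valid assignment using 4 discs:
  disc 1: 375 + 100 = 475
  disc 2: 375 + 100 = 475
  disc 3: 325 + 125 = 450
  disc 4: 250 + 125 + 75 = 450
Every load is within 475 MB, so 4 discs suffice.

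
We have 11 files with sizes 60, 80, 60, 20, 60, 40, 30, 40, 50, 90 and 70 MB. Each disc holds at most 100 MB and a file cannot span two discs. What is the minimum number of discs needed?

Total = 90 + 80 + 70 + 60 + 60 + 60 + 50 + 40 + 40 + 30 + 20 = 600 MB.
Lower bound: ⌈600/100⌉ = 6 discs.
A packing using 7 discs:
  disc 1: 90 = 90
  disc 2: 80 + 20 = 100
  disc 3: 70 + 30 = 100
  disc 4: 60 + 40 = 100
  disc 5: 60 + 40 = 100
  disc 6: 60 = 60
  disc 7: 50 = 50
No arrangement into 6 discs stays within capacity, so 7 is optimal.

7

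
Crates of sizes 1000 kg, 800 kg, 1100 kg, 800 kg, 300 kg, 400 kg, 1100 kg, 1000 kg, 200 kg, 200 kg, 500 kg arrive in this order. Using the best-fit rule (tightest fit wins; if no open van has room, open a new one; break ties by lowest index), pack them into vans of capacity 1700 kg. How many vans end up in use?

  1000 → van 1 (new)  [load 1000/1700]
  800 → van 2 (new)  [load 800/1700]
  1100 → van 3 (new)  [load 1100/1700]
  800 → van 2  [load 1600/1700]
  300 → van 3  [load 1400/1700]
  400 → van 1  [load 1400/1700]
  1100 → van 4 (new)  [load 1100/1700]
  1000 → van 5 (new)  [load 1000/1700]
  200 → van 1  [load 1600/1700]
  200 → van 3  [load 1600/1700]
  500 → van 4  [load 1600/1700]
5 vans opened.

5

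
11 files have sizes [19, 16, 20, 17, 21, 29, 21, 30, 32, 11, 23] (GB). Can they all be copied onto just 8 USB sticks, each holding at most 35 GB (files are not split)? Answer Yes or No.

Total = 239 GB; ⌈239/35⌉ = 7.
8 files each exceed half the capacity and cannot share a USB stick, forcing at least 8 USB sticks.
The bound of 8 does not rule out 8, but exhaustive search shows no assignment into 8 USB sticks of capacity 35 GB exists — the minimum is 9.

No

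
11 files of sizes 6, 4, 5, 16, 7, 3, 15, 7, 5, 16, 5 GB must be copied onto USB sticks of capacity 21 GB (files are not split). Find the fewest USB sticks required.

Total = 16 + 16 + 15 + 7 + 7 + 6 + 5 + 5 + 5 + 4 + 3 = 89 GB.
Lower bound: ⌈89/21⌉ = 5 USB sticks.
A packing using 5 USB sticks:
  USB stick 1: 16 + 5 = 21
  USB stick 2: 16 + 5 = 21
  USB stick 3: 15 + 6 = 21
  USB stick 4: 7 + 7 + 5 = 19
  USB stick 5: 4 + 3 = 7
This matches the lower bound, so 5 is optimal.

5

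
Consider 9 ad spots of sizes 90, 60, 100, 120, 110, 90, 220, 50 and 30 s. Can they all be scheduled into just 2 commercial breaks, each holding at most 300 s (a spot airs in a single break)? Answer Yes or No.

No

Total = 870 s; ⌈870/300⌉ = 3.
At least 3 commercial breaks are required, but only 2 are allowed.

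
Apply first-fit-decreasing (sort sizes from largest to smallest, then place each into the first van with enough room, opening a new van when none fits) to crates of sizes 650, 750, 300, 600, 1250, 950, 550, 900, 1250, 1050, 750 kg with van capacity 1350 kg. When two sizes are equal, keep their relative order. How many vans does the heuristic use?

8

Sorted descending: 1250, 1250, 1050, 950, 900, 750, 750, 650, 600, 550, 300.
  1250 → van 1 (new)  [load 1250/1350]
  1250 → van 2 (new)  [load 1250/1350]
  1050 → van 3 (new)  [load 1050/1350]
  950 → van 4 (new)  [load 950/1350]
  900 → van 5 (new)  [load 900/1350]
  750 → van 6 (new)  [load 750/1350]
  750 → van 7 (new)  [load 750/1350]
  650 → van 8 (new)  [load 650/1350]
  600 → van 6  [load 1350/1350]
  550 → van 7  [load 1300/1350]
  300 → van 3  [load 1350/1350]
8 vans opened.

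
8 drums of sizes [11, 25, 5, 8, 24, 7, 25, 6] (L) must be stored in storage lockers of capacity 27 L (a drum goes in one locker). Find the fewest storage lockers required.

5

Total = 25 + 25 + 24 + 11 + 8 + 7 + 6 + 5 = 111 L.
Lower bound: ⌈111/27⌉ = 5 storage lockers.
A packing using 5 storage lockers:
  locker 1: 25 = 25
  locker 2: 25 = 25
  locker 3: 24 = 24
  locker 4: 11 + 8 + 7 = 26
  locker 5: 6 + 5 = 11
This matches the lower bound, so 5 is optimal.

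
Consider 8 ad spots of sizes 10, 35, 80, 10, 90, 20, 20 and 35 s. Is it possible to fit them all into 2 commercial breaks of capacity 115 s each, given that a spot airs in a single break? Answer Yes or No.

No

Total = 300 s; ⌈300/115⌉ = 3.
At least 3 commercial breaks are required, but only 2 are allowed.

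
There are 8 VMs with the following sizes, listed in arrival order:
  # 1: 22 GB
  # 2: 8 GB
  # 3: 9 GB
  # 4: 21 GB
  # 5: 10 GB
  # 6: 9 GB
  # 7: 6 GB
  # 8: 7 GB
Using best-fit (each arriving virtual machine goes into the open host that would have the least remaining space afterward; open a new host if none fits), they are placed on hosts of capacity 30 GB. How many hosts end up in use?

4

  22 → host 1 (new)  [load 22/30]
  8 → host 1  [load 30/30]
  9 → host 2 (new)  [load 9/30]
  21 → host 2  [load 30/30]
  10 → host 3 (new)  [load 10/30]
  9 → host 3  [load 19/30]
  6 → host 3  [load 25/30]
  7 → host 4 (new)  [load 7/30]
4 hosts opened.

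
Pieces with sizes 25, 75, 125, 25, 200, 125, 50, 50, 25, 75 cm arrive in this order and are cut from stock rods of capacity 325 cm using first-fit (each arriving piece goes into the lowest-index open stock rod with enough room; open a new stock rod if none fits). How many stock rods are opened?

3

  25 → stock rod 1 (new)  [load 25/325]
  75 → stock rod 1  [load 100/325]
  125 → stock rod 1  [load 225/325]
  25 → stock rod 1  [load 250/325]
  200 → stock rod 2 (new)  [load 200/325]
  125 → stock rod 2  [load 325/325]
  50 → stock rod 1  [load 300/325]
  50 → stock rod 3 (new)  [load 50/325]
  25 → stock rod 1  [load 325/325]
  75 → stock rod 3  [load 125/325]
3 stock rods opened.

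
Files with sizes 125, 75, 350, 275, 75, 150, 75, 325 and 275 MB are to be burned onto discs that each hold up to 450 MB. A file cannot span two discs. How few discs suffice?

4

Total = 350 + 325 + 275 + 275 + 150 + 125 + 75 + 75 + 75 = 1725 MB.
Lower bound: ⌈1725/450⌉ = 4 discs.
A packing using 4 discs:
  disc 1: 350 + 75 = 425
  disc 2: 325 + 125 = 450
  disc 3: 275 + 150 = 425
  disc 4: 275 + 75 + 75 = 425
This matches the lower bound, so 4 is optimal.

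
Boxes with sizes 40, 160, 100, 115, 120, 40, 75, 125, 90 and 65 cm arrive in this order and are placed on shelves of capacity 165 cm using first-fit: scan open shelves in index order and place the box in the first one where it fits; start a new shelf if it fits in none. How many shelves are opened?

7

  40 → shelf 1 (new)  [load 40/165]
  160 → shelf 2 (new)  [load 160/165]
  100 → shelf 1  [load 140/165]
  115 → shelf 3 (new)  [load 115/165]
  120 → shelf 4 (new)  [load 120/165]
  40 → shelf 3  [load 155/165]
  75 → shelf 5 (new)  [load 75/165]
  125 → shelf 6 (new)  [load 125/165]
  90 → shelf 5  [load 165/165]
  65 → shelf 7 (new)  [load 65/165]
7 shelves opened.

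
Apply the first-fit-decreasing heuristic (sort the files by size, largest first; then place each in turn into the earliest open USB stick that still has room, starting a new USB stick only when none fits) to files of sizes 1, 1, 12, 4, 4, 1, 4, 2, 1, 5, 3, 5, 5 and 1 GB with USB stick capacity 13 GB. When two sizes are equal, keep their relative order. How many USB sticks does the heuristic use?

4

Sorted descending: 12, 5, 5, 5, 4, 4, 4, 3, 2, 1, 1, 1, 1, 1.
  12 → USB stick 1 (new)  [load 12/13]
  5 → USB stick 2 (new)  [load 5/13]
  5 → USB stick 2  [load 10/13]
  5 → USB stick 3 (new)  [load 5/13]
  4 → USB stick 3  [load 9/13]
  4 → USB stick 3  [load 13/13]
  4 → USB stick 4 (new)  [load 4/13]
  3 → USB stick 2  [load 13/13]
  2 → USB stick 4  [load 6/13]
  1 → USB stick 1  [load 13/13]
  1 → USB stick 4  [load 7/13]
  1 → USB stick 4  [load 8/13]
  1 → USB stick 4  [load 9/13]
  1 → USB stick 4  [load 10/13]
4 USB sticks opened.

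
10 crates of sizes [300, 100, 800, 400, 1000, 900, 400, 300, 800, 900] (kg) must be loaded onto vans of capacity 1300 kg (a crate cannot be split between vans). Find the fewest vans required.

5

Total = 1000 + 900 + 900 + 800 + 800 + 400 + 400 + 300 + 300 + 100 = 5900 kg.
Lower bound: ⌈5900/1300⌉ = 5 vans.
A packing using 5 vans:
  van 1: 1000 + 300 = 1300
  van 2: 900 + 400 = 1300
  van 3: 900 + 400 = 1300
  van 4: 800 + 300 + 100 = 1200
  van 5: 800 = 800
This matches the lower bound, so 5 is optimal.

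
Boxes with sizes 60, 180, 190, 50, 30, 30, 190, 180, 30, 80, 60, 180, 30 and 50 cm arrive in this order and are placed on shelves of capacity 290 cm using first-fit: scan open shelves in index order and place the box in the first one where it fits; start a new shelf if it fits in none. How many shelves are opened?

5

  60 → shelf 1 (new)  [load 60/290]
  180 → shelf 1  [load 240/290]
  190 → shelf 2 (new)  [load 190/290]
  50 → shelf 1  [load 290/290]
  30 → shelf 2  [load 220/290]
  30 → shelf 2  [load 250/290]
  190 → shelf 3 (new)  [load 190/290]
  180 → shelf 4 (new)  [load 180/290]
  30 → shelf 2  [load 280/290]
  80 → shelf 3  [load 270/290]
  60 → shelf 4  [load 240/290]
  180 → shelf 5 (new)  [load 180/290]
  30 → shelf 4  [load 270/290]
  50 → shelf 5  [load 230/290]
5 shelves opened.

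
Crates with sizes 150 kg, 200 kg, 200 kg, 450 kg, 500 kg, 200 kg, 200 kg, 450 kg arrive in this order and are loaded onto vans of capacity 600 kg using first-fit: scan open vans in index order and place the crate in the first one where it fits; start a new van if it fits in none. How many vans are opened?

  150 → van 1 (new)  [load 150/600]
  200 → van 1  [load 350/600]
  200 → van 1  [load 550/600]
  450 → van 2 (new)  [load 450/600]
  500 → van 3 (new)  [load 500/600]
  200 → van 4 (new)  [load 200/600]
  200 → van 4  [load 400/600]
  450 → van 5 (new)  [load 450/600]
5 vans opened.

5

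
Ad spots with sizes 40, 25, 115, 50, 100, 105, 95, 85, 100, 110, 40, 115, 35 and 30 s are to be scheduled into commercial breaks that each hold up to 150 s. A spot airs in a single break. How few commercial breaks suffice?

Total = 115 + 115 + 110 + 105 + 100 + 100 + 95 + 85 + 50 + 40 + 40 + 35 + 30 + 25 = 1045 s.
Lower bound: ⌈1045/150⌉ = 7 commercial breaks.
Also, 8 ad spots each exceed 75 s, and no two of those can share a break, so at least 8 commercial breaks are needed.
A packing using 8 commercial breaks:
  break 1: 115 + 35 = 150
  break 2: 115 + 30 = 145
  break 3: 110 + 40 = 150
  break 4: 105 + 40 = 145
  break 5: 100 + 50 = 150
  break 6: 100 + 25 = 125
  break 7: 95 = 95
  break 8: 85 = 85
This matches the lower bound, so 8 is optimal.

8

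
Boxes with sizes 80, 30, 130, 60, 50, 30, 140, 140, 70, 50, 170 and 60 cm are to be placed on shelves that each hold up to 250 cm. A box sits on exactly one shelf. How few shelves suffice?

Total = 170 + 140 + 140 + 130 + 80 + 70 + 60 + 60 + 50 + 50 + 30 + 30 = 1010 cm.
Lower bound: ⌈1010/250⌉ = 5 shelves.
A packing using 5 shelves:
  shelf 1: 170 + 80 = 250
  shelf 2: 140 + 70 + 30 = 240
  shelf 3: 140 + 60 + 50 = 250
  shelf 4: 130 + 60 + 50 = 240
  shelf 5: 30 = 30
This matches the lower bound, so 5 is optimal.

5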